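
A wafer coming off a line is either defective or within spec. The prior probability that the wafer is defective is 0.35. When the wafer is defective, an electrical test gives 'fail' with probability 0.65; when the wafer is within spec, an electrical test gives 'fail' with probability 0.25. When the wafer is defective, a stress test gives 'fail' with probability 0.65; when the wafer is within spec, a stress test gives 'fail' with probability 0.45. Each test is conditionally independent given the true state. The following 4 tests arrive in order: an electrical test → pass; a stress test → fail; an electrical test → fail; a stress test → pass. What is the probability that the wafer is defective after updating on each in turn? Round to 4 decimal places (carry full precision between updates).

After an electrical test='pass': P(defective) = 0.35·0.3500 / (0.35·0.3500 + 0.75·0.6500) ≈ 0.2008
After a stress test='fail': P(defective) = 0.65·0.2008 / (0.65·0.2008 + 0.45·0.7992) ≈ 0.2663
After an electrical test='fail': P(defective) = 0.65·0.2663 / (0.65·0.2663 + 0.25·0.7337) ≈ 0.4855
After a stress test='pass': P(defective) = 0.35·0.4855 / (0.35·0.4855 + 0.55·0.5145) ≈ 0.3752

0.3752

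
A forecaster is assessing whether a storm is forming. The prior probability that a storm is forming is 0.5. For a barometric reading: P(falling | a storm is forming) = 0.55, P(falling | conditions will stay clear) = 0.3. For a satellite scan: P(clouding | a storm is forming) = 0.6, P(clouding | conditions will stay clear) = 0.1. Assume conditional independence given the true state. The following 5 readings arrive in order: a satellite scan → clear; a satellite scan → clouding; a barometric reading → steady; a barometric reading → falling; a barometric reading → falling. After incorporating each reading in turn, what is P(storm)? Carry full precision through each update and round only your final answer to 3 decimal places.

After a satellite scan='clear': P(storm) = 0.4·0.5000 / (0.4·0.5000 + 0.9·0.5000) ≈ 0.3077
After a satellite scan='clouding': P(storm) = 0.6·0.3077 / (0.6·0.3077 + 0.1·0.6923) ≈ 0.7273
After a barometric reading='steady': P(storm) = 0.45·0.7273 / (0.45·0.7273 + 0.7·0.2727) ≈ 0.6316
After a barometric reading='falling': P(storm) = 0.55·0.6316 / (0.55·0.6316 + 0.3·0.3684) ≈ 0.7586
After a barometric reading='falling': P(storm) = 0.55·0.7586 / (0.55·0.7586 + 0.3·0.2414) ≈ 0.8521

0.852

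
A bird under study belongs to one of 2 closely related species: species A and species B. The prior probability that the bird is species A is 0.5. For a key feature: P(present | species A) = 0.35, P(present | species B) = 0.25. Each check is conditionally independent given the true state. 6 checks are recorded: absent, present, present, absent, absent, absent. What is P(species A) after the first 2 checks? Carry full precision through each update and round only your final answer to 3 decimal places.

After 'absent': P(species A) = 0.65·0.5000 / (0.65·0.5000 + 0.75·0.5000) ≈ 0.4643
After 'present': P(species A) = 0.35·0.4643 / (0.35·0.4643 + 0.25·0.5357) ≈ 0.5482

0.548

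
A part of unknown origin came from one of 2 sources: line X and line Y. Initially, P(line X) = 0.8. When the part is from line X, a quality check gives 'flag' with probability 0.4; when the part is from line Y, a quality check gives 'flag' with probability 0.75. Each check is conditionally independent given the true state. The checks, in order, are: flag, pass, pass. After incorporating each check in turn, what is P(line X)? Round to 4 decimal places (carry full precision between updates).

0.9247

Apply Bayes' rule sequentially, carrying P(line X) forward.
After 'flag': P(line X) = 0.4·0.8000 / (0.4·0.8000 + 0.75·0.2000) ≈ 0.6809
After 'pass': P(line X) = 0.6·0.6809 / (0.6·0.6809 + 0.25·0.3191) ≈ 0.8366
After 'pass': P(line X) = 0.6·0.8366 / (0.6·0.8366 + 0.25·0.1634) ≈ 0.9247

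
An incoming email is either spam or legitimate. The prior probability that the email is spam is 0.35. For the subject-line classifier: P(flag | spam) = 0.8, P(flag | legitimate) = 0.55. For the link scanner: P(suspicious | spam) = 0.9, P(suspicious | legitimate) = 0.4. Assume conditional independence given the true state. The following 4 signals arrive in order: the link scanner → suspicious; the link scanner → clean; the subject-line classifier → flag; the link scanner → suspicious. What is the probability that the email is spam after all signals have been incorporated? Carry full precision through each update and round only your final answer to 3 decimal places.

0.398

After the link scanner='suspicious': P(spam) = 0.9·0.3500 / (0.9·0.3500 + 0.4·0.6500) ≈ 0.5478
After the link scanner='clean': P(spam) = 0.1·0.5478 / (0.1·0.5478 + 0.6·0.4522) ≈ 0.1680
After the subject-line classifier='flag': P(spam) = 0.8·0.1680 / (0.8·0.1680 + 0.55·0.8320) ≈ 0.2270
After the link scanner='suspicious': P(spam) = 0.9·0.2270 / (0.9·0.2270 + 0.4·0.7730) ≈ 0.3979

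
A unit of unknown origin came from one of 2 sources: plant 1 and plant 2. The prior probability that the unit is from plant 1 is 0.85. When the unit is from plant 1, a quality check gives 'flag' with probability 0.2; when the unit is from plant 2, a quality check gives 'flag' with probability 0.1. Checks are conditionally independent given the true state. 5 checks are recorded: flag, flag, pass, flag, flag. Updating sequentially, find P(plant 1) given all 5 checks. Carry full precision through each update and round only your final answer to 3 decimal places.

0.988

Apply Bayes' rule sequentially, carrying P(plant 1) forward.
After 'flag': P(plant 1) = 0.2·0.8500 / (0.2·0.8500 + 0.1·0.1500) ≈ 0.9189
After 'flag': P(plant 1) = 0.2·0.9189 / (0.2·0.9189 + 0.1·0.0811) ≈ 0.9577
After 'pass': P(plant 1) = 0.8·0.9577 / (0.8·0.9577 + 0.9·0.0423) ≈ 0.9527
After 'flag': P(plant 1) = 0.2·0.9527 / (0.2·0.9527 + 0.1·0.0473) ≈ 0.9758
After 'flag': P(plant 1) = 0.2·0.9758 / (0.2·0.9758 + 0.1·0.0242) ≈ 0.9877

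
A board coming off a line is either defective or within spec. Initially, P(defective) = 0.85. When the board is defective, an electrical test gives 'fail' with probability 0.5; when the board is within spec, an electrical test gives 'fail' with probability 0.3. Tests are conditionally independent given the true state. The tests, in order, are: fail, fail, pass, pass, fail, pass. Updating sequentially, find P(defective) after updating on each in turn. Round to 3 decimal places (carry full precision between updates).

0.905

After 'fail': P(defective) = 0.5·0.8500 / (0.5·0.8500 + 0.3·0.1500) ≈ 0.9043
After 'fail': P(defective) = 0.5·0.9043 / (0.5·0.9043 + 0.3·0.0957) ≈ 0.9403
After 'pass': P(defective) = 0.5·0.9403 / (0.5·0.9403 + 0.7·0.0597) ≈ 0.9183
After 'pass': P(defective) = 0.5·0.9183 / (0.5·0.9183 + 0.7·0.0817) ≈ 0.8893
After 'fail': P(defective) = 0.5·0.8893 / (0.5·0.8893 + 0.3·0.1107) ≈ 0.9305
After 'pass': P(defective) = 0.5·0.9305 / (0.5·0.9305 + 0.7·0.0695) ≈ 0.9053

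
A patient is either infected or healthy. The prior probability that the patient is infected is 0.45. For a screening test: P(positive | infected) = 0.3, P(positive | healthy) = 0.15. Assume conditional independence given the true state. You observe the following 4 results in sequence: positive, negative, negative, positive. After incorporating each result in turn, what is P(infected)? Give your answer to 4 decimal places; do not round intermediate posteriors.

After 'positive': P(infected) = 0.3·0.4500 / (0.3·0.4500 + 0.15·0.5500) ≈ 0.6207
After 'negative': P(infected) = 0.7·0.6207 / (0.7·0.6207 + 0.85·0.3793) ≈ 0.5740
After 'negative': P(infected) = 0.7·0.5740 / (0.7·0.5740 + 0.85·0.4260) ≈ 0.5260
After 'positive': P(infected) = 0.3·0.5260 / (0.3·0.5260 + 0.15·0.4740) ≈ 0.6894

0.6894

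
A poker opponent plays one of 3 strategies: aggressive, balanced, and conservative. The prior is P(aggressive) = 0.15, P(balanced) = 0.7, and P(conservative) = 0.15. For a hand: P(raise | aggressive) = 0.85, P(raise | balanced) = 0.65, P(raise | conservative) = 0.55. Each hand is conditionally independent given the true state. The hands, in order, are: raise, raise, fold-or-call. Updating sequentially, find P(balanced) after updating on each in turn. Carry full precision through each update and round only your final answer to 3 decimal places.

0.738

After 'raise': normaliser = 0.85·0.1500 + 0.65·0.7000 + 0.55·0.1500; P(aggressive) ≈ 0.1917, P(balanced) ≈ 0.6842, P(conservative) ≈ 0.1241
After 'raise': normaliser = 0.85·0.1917 + 0.65·0.6842 + 0.55·0.1241; P(aggressive) ≈ 0.2411, P(balanced) ≈ 0.6580, P(conservative) ≈ 0.1009
After 'fold-or-call': normaliser = 0.15·0.2411 + 0.35·0.6580 + 0.45·0.1009; P(aggressive) ≈ 0.1160, P(balanced) ≈ 0.7384, P(conservative) ≈ 0.1457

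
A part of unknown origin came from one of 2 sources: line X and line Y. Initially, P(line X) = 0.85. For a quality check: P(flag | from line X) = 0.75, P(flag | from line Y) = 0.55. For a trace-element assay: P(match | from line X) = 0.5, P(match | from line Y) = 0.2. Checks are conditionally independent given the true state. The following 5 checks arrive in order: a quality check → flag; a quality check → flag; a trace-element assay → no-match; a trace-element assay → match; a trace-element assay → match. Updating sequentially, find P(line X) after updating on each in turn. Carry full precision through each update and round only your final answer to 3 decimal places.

Each posterior becomes the prior for the next update.
After a quality check='flag': P(line X) = 0.75·0.8500 / (0.75·0.8500 + 0.55·0.1500) ≈ 0.8854
After a quality check='flag': P(line X) = 0.75·0.8854 / (0.75·0.8854 + 0.55·0.1146) ≈ 0.9133
After a trace-element assay='no-match': P(line X) = 0.5·0.9133 / (0.5·0.9133 + 0.8·0.0867) ≈ 0.8682
After a trace-element assay='match': P(line X) = 0.5·0.8682 / (0.5·0.8682 + 0.2·0.1318) ≈ 0.9427
After a trace-element assay='match': P(line X) = 0.5·0.9427 / (0.5·0.9427 + 0.2·0.0573) ≈ 0.9763

0.976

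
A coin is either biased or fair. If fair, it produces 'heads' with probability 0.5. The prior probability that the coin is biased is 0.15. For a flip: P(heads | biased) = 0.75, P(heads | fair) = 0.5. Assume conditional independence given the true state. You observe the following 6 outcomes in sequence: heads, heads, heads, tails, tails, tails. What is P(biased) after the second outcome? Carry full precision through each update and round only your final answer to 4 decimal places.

After 'heads': P(biased) = 0.75·0.1500 / (0.75·0.1500 + 0.5·0.8500) ≈ 0.2093
After 'heads': P(biased) = 0.75·0.2093 / (0.75·0.2093 + 0.5·0.7907) ≈ 0.2842

0.2842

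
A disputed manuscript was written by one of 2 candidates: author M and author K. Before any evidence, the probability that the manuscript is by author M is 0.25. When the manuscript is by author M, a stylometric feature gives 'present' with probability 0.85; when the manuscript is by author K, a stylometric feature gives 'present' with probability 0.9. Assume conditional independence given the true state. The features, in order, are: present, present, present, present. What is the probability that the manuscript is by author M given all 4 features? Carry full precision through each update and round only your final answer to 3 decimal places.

After 'present': P(author M) = 0.85·0.2500 / (0.85·0.2500 + 0.9·0.7500) ≈ 0.2394
After 'present': P(author M) = 0.85·0.2394 / (0.85·0.2394 + 0.9·0.7606) ≈ 0.2292
After 'present': P(author M) = 0.85·0.2292 / (0.85·0.2292 + 0.9·0.7708) ≈ 0.2192
After 'present': P(author M) = 0.85·0.2192 / (0.85·0.2192 + 0.9·0.7808) ≈ 0.2096

0.210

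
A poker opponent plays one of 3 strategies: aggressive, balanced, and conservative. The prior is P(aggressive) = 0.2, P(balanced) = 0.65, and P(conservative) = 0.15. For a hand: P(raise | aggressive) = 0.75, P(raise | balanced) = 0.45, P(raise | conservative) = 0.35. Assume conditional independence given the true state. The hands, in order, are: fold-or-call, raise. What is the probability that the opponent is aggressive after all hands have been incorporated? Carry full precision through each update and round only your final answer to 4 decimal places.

0.1613

Apply Bayes' rule sequentially, carrying P(aggressive) forward.
After 'fold-or-call': normaliser = 0.25·0.2000 + 0.55·0.6500 + 0.65·0.1500; P(aggressive) ≈ 0.0990, P(balanced) ≈ 0.7079, P(conservative) ≈ 0.1931
After 'raise': normaliser = 0.75·0.0990 + 0.45·0.7079 + 0.35·0.1931; P(aggressive) ≈ 0.1613, P(balanced) ≈ 0.6919, P(conservative) ≈ 0.1468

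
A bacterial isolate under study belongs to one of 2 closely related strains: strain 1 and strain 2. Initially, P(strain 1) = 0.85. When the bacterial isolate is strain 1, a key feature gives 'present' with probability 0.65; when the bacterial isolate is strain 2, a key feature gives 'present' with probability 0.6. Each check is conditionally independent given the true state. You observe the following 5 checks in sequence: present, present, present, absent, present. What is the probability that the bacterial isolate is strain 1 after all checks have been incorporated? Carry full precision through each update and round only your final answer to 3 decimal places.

0.872

Apply Bayes' rule sequentially, carrying P(strain 1) forward.
After 'present': P(strain 1) = 0.65·0.8500 / (0.65·0.8500 + 0.6·0.1500) ≈ 0.8599
After 'present': P(strain 1) = 0.65·0.8599 / (0.65·0.8599 + 0.6·0.1401) ≈ 0.8693
After 'present': P(strain 1) = 0.65·0.8693 / (0.65·0.8693 + 0.6·0.1307) ≈ 0.8781
After 'absent': P(strain 1) = 0.35·0.8781 / (0.35·0.8781 + 0.4·0.1219) ≈ 0.8631
After 'present': P(strain 1) = 0.65·0.8631 / (0.65·0.8631 + 0.6·0.1369) ≈ 0.8723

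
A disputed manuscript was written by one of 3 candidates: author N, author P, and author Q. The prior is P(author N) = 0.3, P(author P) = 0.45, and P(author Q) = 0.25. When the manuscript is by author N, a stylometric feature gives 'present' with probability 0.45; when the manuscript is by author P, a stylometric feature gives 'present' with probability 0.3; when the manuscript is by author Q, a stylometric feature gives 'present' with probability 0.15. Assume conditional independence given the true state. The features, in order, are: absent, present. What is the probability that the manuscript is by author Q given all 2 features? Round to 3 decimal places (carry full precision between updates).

After 'absent': normaliser = 0.55·0.3000 + 0.7·0.4500 + 0.85·0.2500; P(author N) ≈ 0.2383, P(author P) ≈ 0.4549, P(author Q) ≈ 0.3069
After 'present': normaliser = 0.45·0.2383 + 0.3·0.4549 + 0.15·0.3069; P(author N) ≈ 0.3701, P(author P) ≈ 0.4710, P(author Q) ≈ 0.1589

0.159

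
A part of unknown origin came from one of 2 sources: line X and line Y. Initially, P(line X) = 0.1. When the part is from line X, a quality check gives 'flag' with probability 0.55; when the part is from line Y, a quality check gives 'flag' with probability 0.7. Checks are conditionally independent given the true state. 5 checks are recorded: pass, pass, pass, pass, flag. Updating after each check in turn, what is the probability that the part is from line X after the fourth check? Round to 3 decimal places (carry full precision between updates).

0.360

After 'pass': P(line X) = 0.45·0.1000 / (0.45·0.1000 + 0.3·0.9000) ≈ 0.1429
After 'pass': P(line X) = 0.45·0.1429 / (0.45·0.1429 + 0.3·0.8571) ≈ 0.2000
After 'pass': P(line X) = 0.45·0.2000 / (0.45·0.2000 + 0.3·0.8000) ≈ 0.2727
After 'pass': P(line X) = 0.45·0.2727 / (0.45·0.2727 + 0.3·0.7273) ≈ 0.3600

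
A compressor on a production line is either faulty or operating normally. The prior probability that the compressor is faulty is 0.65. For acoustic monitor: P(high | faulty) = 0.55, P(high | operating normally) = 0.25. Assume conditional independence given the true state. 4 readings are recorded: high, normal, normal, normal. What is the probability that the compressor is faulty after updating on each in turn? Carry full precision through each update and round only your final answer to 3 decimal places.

0.469

After 'high': P(faulty) = 0.55·0.6500 / (0.55·0.6500 + 0.25·0.3500) ≈ 0.8034
After 'normal': P(faulty) = 0.45·0.8034 / (0.45·0.8034 + 0.75·0.1966) ≈ 0.7103
After 'normal': P(faulty) = 0.45·0.7103 / (0.45·0.7103 + 0.75·0.2897) ≈ 0.5953
After 'normal': P(faulty) = 0.45·0.5953 / (0.45·0.5953 + 0.75·0.4047) ≈ 0.4688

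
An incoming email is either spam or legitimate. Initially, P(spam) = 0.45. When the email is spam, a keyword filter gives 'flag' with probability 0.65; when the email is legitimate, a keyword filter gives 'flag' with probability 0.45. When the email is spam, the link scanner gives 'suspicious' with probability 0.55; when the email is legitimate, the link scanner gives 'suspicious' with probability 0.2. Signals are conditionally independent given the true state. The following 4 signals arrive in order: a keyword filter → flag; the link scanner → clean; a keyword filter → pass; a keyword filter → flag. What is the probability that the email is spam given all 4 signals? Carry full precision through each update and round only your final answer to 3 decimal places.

0.379

Each posterior becomes the prior for the next update.
After a keyword filter='flag': P(spam) = 0.65·0.4500 / (0.65·0.4500 + 0.45·0.5500) ≈ 0.5417
After the link scanner='clean': P(spam) = 0.45·0.5417 / (0.45·0.5417 + 0.8·0.4583) ≈ 0.3993
After a keyword filter='pass': P(spam) = 0.35·0.3993 / (0.35·0.3993 + 0.55·0.6007) ≈ 0.2973
After a keyword filter='flag': P(spam) = 0.65·0.2973 / (0.65·0.2973 + 0.45·0.7027) ≈ 0.3793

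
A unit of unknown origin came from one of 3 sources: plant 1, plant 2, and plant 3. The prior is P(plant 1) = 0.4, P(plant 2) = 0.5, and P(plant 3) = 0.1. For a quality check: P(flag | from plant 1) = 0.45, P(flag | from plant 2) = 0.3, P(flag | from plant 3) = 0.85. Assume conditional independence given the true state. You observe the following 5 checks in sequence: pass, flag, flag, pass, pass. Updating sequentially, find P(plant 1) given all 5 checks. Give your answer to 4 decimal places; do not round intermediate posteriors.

0.4622

After 'pass': normaliser = 0.55·0.4000 + 0.7·0.5000 + 0.15·0.1000; P(plant 1) ≈ 0.3761, P(plant 2) ≈ 0.5983, P(plant 3) ≈ 0.0256
After 'flag': normaliser = 0.45·0.3761 + 0.3·0.5983 + 0.85·0.0256; P(plant 1) ≈ 0.4567, P(plant 2) ≈ 0.4844, P(plant 3) ≈ 0.0588
After 'flag': normaliser = 0.45·0.4567 + 0.3·0.4844 + 0.85·0.0588; P(plant 1) ≈ 0.5127, P(plant 2) ≈ 0.3625, P(plant 3) ≈ 0.1247
After 'pass': normaliser = 0.55·0.5127 + 0.7·0.3625 + 0.15·0.1247; P(plant 1) ≈ 0.5086, P(plant 2) ≈ 0.4577, P(plant 3) ≈ 0.0337
After 'pass': normaliser = 0.55·0.5086 + 0.7·0.4577 + 0.15·0.0337; P(plant 1) ≈ 0.4622, P(plant 2) ≈ 0.5294, P(plant 3) ≈ 0.0084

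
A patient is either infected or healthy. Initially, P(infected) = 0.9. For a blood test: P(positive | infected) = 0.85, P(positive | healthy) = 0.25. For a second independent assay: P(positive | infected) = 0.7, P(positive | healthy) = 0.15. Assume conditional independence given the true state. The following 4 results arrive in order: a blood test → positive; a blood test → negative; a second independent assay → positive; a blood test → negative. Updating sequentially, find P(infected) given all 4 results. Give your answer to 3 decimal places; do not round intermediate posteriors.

After a blood test='positive': P(infected) = 0.85·0.9000 / (0.85·0.9000 + 0.25·0.1000) ≈ 0.9684
After a blood test='negative': P(infected) = 0.15·0.9684 / (0.15·0.9684 + 0.75·0.0316) ≈ 0.8596
After a second independent assay='positive': P(infected) = 0.7·0.8596 / (0.7·0.8596 + 0.15·0.1404) ≈ 0.9662
After a blood test='negative': P(infected) = 0.15·0.9662 / (0.15·0.9662 + 0.75·0.0338) ≈ 0.8510

0.851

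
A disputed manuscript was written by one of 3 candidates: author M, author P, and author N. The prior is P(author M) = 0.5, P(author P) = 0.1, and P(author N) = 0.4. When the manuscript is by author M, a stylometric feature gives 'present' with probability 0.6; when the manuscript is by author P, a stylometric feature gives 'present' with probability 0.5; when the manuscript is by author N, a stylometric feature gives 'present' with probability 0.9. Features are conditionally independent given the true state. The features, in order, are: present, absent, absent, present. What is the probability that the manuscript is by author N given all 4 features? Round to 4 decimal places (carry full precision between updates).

After 'present': normaliser = 0.6·0.5000 + 0.5·0.1000 + 0.9·0.4000; P(author M) ≈ 0.4225, P(author P) ≈ 0.0704, P(author N) ≈ 0.5070
After 'absent': normaliser = 0.4·0.4225 + 0.5·0.0704 + 0.1·0.5070; P(author M) ≈ 0.6630, P(author P) ≈ 0.1381, P(author N) ≈ 0.1989
After 'absent': normaliser = 0.4·0.6630 + 0.5·0.1381 + 0.1·0.1989; P(author M) ≈ 0.7488, P(author P) ≈ 0.1950, P(author N) ≈ 0.0562
After 'present': normaliser = 0.6·0.7488 + 0.5·0.1950 + 0.9·0.0562; P(author M) ≈ 0.7522, P(author P) ≈ 0.1632, P(author N) ≈ 0.0846

0.0846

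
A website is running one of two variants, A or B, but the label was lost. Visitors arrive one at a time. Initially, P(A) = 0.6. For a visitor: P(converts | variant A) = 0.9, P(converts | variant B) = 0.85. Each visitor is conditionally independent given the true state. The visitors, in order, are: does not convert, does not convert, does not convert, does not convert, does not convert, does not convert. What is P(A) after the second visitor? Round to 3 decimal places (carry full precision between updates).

After 'does not convert': P(A) = 0.1·0.6000 / (0.1·0.6000 + 0.15·0.4000) ≈ 0.5000
After 'does not convert': P(A) = 0.1·0.5000 / (0.1·0.5000 + 0.15·0.5000) ≈ 0.4000

0.400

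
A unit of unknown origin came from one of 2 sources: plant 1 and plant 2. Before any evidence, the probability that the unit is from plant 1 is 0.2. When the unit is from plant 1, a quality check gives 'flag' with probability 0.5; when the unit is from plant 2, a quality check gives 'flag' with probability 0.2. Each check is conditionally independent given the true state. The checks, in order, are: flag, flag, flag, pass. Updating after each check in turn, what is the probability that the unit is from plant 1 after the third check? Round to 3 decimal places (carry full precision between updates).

0.796

Each posterior becomes the prior for the next update.
After 'flag': P(plant 1) = 0.5·0.2000 / (0.5·0.2000 + 0.2·0.8000) ≈ 0.3846
After 'flag': P(plant 1) = 0.5·0.3846 / (0.5·0.3846 + 0.2·0.6154) ≈ 0.6098
After 'flag': P(plant 1) = 0.5·0.6098 / (0.5·0.6098 + 0.2·0.3902) ≈ 0.7962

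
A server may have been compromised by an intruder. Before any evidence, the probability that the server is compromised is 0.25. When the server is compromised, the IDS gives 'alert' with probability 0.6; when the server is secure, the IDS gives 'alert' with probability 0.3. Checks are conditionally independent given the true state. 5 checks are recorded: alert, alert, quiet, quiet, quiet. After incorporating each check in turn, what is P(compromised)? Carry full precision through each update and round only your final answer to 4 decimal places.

0.1992

After 'alert': P(compromised) = 0.6·0.2500 / (0.6·0.2500 + 0.3·0.7500) ≈ 0.4000
After 'alert': P(compromised) = 0.6·0.4000 / (0.6·0.4000 + 0.3·0.6000) ≈ 0.5714
After 'quiet': P(compromised) = 0.4·0.5714 / (0.4·0.5714 + 0.7·0.4286) ≈ 0.4324
After 'quiet': P(compromised) = 0.4·0.4324 / (0.4·0.4324 + 0.7·0.5676) ≈ 0.3033
After 'quiet': P(compromised) = 0.4·0.3033 / (0.4·0.3033 + 0.7·0.6967) ≈ 0.1992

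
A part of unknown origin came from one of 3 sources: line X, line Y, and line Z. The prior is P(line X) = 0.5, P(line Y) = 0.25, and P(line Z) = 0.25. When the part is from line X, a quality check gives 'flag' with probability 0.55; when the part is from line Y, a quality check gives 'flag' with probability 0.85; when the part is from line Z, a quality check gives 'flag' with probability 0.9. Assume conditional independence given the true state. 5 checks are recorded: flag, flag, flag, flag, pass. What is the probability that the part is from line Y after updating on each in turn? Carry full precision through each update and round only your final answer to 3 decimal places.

After 'flag': normaliser = 0.55·0.5000 + 0.85·0.2500 + 0.9·0.2500; P(line X) ≈ 0.3860, P(line Y) ≈ 0.2982, P(line Z) ≈ 0.3158
After 'flag': normaliser = 0.55·0.3860 + 0.85·0.2982 + 0.9·0.3158; P(line X) ≈ 0.2830, P(line Y) ≈ 0.3380, P(line Z) ≈ 0.3789
After 'flag': normaliser = 0.55·0.2830 + 0.85·0.3380 + 0.9·0.3789; P(line X) ≈ 0.1986, P(line Y) ≈ 0.3665, P(line Z) ≈ 0.4350
After 'flag': normaliser = 0.55·0.1986 + 0.85·0.3665 + 0.9·0.4350; P(line X) ≈ 0.1345, P(line Y) ≈ 0.3835, P(line Z) ≈ 0.4820
After 'pass': normaliser = 0.45·0.1345 + 0.15·0.3835 + 0.1·0.4820; P(line X) ≈ 0.3640, P(line Y) ≈ 0.3461, P(line Z) ≈ 0.2900

0.346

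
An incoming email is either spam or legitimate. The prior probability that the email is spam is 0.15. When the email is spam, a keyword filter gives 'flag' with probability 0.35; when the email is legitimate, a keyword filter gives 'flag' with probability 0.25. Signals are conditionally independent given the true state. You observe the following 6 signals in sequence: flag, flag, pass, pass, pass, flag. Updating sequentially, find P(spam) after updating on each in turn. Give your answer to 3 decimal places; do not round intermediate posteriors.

0.240

After 'flag': P(spam) = 0.35·0.1500 / (0.35·0.1500 + 0.25·0.8500) ≈ 0.1981
After 'flag': P(spam) = 0.35·0.1981 / (0.35·0.1981 + 0.25·0.8019) ≈ 0.2570
After 'pass': P(spam) = 0.65·0.2570 / (0.65·0.2570 + 0.75·0.7430) ≈ 0.2306
After 'pass': P(spam) = 0.65·0.2306 / (0.65·0.2306 + 0.75·0.7694) ≈ 0.2062
After 'pass': P(spam) = 0.65·0.2062 / (0.65·0.2062 + 0.75·0.7938) ≈ 0.1838
After 'flag': P(spam) = 0.35·0.1838 / (0.35·0.1838 + 0.25·0.8162) ≈ 0.2397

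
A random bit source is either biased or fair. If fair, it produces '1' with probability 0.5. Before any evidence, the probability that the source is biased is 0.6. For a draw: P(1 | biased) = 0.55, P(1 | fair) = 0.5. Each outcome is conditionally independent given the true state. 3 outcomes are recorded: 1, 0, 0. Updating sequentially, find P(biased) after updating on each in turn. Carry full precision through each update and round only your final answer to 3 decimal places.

After '1': P(biased) = 0.55·0.6000 / (0.55·0.6000 + 0.5·0.4000) ≈ 0.6226
After '0': P(biased) = 0.45·0.6226 / (0.45·0.6226 + 0.5·0.3774) ≈ 0.5976
After '0': P(biased) = 0.45·0.5976 / (0.45·0.5976 + 0.5·0.4024) ≈ 0.5720

0.572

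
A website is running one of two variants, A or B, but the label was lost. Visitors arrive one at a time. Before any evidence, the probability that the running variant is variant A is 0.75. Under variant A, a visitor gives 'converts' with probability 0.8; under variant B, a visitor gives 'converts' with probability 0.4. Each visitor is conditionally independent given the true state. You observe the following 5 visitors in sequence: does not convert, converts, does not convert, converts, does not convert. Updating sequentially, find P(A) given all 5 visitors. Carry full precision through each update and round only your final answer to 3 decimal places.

0.308

Apply Bayes' rule sequentially, carrying P(A) forward.
After 'does not convert': P(A) = 0.2·0.7500 / (0.2·0.7500 + 0.6·0.2500) ≈ 0.5000
After 'converts': P(A) = 0.8·0.5000 / (0.8·0.5000 + 0.4·0.5000) ≈ 0.6667
After 'does not convert': P(A) = 0.2·0.6667 / (0.2·0.6667 + 0.6·0.3333) ≈ 0.4000
After 'converts': P(A) = 0.8·0.4000 / (0.8·0.4000 + 0.4·0.6000) ≈ 0.5714
After 'does not convert': P(A) = 0.2·0.5714 / (0.2·0.5714 + 0.6·0.4286) ≈ 0.3077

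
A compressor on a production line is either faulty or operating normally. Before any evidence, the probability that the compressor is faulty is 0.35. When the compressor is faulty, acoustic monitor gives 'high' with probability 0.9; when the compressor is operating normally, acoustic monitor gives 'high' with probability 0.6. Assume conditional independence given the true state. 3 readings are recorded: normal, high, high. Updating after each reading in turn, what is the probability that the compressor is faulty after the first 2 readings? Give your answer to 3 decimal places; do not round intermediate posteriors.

0.168

Each posterior becomes the prior for the next update.
After 'normal': P(faulty) = 0.1·0.3500 / (0.1·0.3500 + 0.4·0.6500) ≈ 0.1186
After 'high': P(faulty) = 0.9·0.1186 / (0.9·0.1186 + 0.6·0.8814) ≈ 0.1680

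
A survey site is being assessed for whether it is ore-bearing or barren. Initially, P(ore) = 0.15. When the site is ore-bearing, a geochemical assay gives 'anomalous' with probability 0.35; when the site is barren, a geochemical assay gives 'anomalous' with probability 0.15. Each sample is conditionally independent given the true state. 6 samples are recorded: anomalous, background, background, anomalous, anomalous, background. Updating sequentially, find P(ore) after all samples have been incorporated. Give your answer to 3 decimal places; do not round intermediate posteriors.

0.501

Apply Bayes' rule sequentially, carrying P(ore) forward.
After 'anomalous': P(ore) = 0.35·0.1500 / (0.35·0.1500 + 0.15·0.8500) ≈ 0.2917
After 'background': P(ore) = 0.65·0.2917 / (0.65·0.2917 + 0.85·0.7083) ≈ 0.2395
After 'background': P(ore) = 0.65·0.2395 / (0.65·0.2395 + 0.85·0.7605) ≈ 0.1941
After 'anomalous': P(ore) = 0.35·0.1941 / (0.35·0.1941 + 0.15·0.8059) ≈ 0.3597
After 'anomalous': P(ore) = 0.35·0.3597 / (0.35·0.3597 + 0.15·0.6403) ≈ 0.5673
After 'background': P(ore) = 0.65·0.5673 / (0.65·0.5673 + 0.85·0.4327) ≈ 0.5006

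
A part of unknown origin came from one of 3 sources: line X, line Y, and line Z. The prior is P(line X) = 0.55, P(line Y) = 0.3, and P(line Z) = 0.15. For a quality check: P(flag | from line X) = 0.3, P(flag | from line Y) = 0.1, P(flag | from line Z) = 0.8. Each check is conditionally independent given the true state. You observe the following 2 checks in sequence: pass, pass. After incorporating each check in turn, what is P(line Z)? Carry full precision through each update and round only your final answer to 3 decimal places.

After 'pass': normaliser = 0.7·0.5500 + 0.9·0.3000 + 0.2·0.1500; P(line X) ≈ 0.5620, P(line Y) ≈ 0.3942, P(line Z) ≈ 0.0438
After 'pass': normaliser = 0.7·0.5620 + 0.9·0.3942 + 0.2·0.0438; P(line X) ≈ 0.5198, P(line Y) ≈ 0.4687, P(line Z) ≈ 0.0116

0.012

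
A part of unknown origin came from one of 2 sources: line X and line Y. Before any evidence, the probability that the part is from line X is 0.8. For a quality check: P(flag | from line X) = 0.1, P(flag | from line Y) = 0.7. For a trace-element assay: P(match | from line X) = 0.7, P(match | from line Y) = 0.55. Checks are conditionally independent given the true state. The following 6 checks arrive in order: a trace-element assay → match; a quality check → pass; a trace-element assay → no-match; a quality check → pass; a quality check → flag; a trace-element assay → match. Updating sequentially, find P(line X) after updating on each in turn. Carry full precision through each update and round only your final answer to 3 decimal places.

0.847

After a trace-element assay='match': P(line X) = 0.7·0.8000 / (0.7·0.8000 + 0.55·0.2000) ≈ 0.8358
After a quality check='pass': P(line X) = 0.9·0.8358 / (0.9·0.8358 + 0.3·0.1642) ≈ 0.9385
After a trace-element assay='no-match': P(line X) = 0.3·0.9385 / (0.3·0.9385 + 0.45·0.0615) ≈ 0.9106
After a quality check='pass': P(line X) = 0.9·0.9106 / (0.9·0.9106 + 0.3·0.0894) ≈ 0.9683
After a quality check='flag': P(line X) = 0.1·0.9683 / (0.1·0.9683 + 0.7·0.0317) ≈ 0.8136
After a trace-element assay='match': P(line X) = 0.7·0.8136 / (0.7·0.8136 + 0.55·0.1864) ≈ 0.8474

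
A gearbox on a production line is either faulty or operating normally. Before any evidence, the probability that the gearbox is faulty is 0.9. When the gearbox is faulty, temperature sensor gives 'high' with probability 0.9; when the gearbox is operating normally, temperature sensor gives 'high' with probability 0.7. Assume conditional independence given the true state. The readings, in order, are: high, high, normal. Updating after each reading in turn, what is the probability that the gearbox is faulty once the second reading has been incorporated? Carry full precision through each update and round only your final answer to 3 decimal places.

0.937

After 'high': P(faulty) = 0.9·0.9000 / (0.9·0.9000 + 0.7·0.1000) ≈ 0.9205
After 'high': P(faulty) = 0.9·0.9205 / (0.9·0.9205 + 0.7·0.0795) ≈ 0.9370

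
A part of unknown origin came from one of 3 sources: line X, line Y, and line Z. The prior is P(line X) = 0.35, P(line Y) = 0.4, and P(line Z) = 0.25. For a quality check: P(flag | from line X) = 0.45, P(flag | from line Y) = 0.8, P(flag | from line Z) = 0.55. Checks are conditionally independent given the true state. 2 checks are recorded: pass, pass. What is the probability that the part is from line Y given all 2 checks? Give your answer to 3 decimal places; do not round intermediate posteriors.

0.093

After 'pass': normaliser = 0.55·0.3500 + 0.2·0.4000 + 0.45·0.2500; P(line X) ≈ 0.5000, P(line Y) ≈ 0.2078, P(line Z) ≈ 0.2922
After 'pass': normaliser = 0.55·0.5000 + 0.2·0.2078 + 0.45·0.2922; P(line X) ≈ 0.6138, P(line Y) ≈ 0.0928, P(line Z) ≈ 0.2935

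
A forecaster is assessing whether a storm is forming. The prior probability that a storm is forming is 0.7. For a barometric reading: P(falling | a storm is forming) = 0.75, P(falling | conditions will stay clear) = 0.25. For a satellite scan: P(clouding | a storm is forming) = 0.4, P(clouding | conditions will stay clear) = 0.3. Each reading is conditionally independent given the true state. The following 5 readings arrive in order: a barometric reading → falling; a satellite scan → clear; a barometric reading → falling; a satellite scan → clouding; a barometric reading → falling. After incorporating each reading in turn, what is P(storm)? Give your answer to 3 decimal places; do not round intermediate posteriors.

After a barometric reading='falling': P(storm) = 0.75·0.7000 / (0.75·0.7000 + 0.25·0.3000) ≈ 0.8750
After a satellite scan='clear': P(storm) = 0.6·0.8750 / (0.6·0.8750 + 0.7·0.1250) ≈ 0.8571
After a barometric reading='falling': P(storm) = 0.75·0.8571 / (0.75·0.8571 + 0.25·0.1429) ≈ 0.9474
After a satellite scan='clouding': P(storm) = 0.4·0.9474 / (0.4·0.9474 + 0.3·0.0526) ≈ 0.9600
After a barometric reading='falling': P(storm) = 0.75·0.9600 / (0.75·0.9600 + 0.25·0.0400) ≈ 0.9863

0.986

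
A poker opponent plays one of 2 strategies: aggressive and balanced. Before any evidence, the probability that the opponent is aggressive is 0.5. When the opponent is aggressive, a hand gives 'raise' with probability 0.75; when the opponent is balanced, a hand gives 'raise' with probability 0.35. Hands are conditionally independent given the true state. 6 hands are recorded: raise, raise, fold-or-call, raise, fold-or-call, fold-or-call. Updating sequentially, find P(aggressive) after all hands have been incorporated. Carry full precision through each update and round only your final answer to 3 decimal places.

0.359

After 'raise': P(aggressive) = 0.75·0.5000 / (0.75·0.5000 + 0.35·0.5000) ≈ 0.6818
After 'raise': P(aggressive) = 0.75·0.6818 / (0.75·0.6818 + 0.35·0.3182) ≈ 0.8212
After 'fold-or-call': P(aggressive) = 0.25·0.8212 / (0.25·0.8212 + 0.65·0.1788) ≈ 0.6385
After 'raise': P(aggressive) = 0.75·0.6385 / (0.75·0.6385 + 0.35·0.3615) ≈ 0.7910
After 'fold-or-call': P(aggressive) = 0.25·0.7910 / (0.25·0.7910 + 0.65·0.2090) ≈ 0.5928
After 'fold-or-call': P(aggressive) = 0.25·0.5928 / (0.25·0.5928 + 0.65·0.4072) ≈ 0.3589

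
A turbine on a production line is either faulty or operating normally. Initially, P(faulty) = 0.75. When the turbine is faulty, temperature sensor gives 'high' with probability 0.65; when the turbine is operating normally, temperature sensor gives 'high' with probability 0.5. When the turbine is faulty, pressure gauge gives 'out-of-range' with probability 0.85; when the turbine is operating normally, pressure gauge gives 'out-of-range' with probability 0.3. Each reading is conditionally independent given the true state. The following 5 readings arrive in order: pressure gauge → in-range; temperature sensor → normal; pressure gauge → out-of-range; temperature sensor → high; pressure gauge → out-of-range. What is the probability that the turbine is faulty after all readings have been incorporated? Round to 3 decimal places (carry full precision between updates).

0.824

After pressure gauge='in-range': P(faulty) = 0.15·0.7500 / (0.15·0.7500 + 0.7·0.2500) ≈ 0.3913
After temperature sensor='normal': P(faulty) = 0.35·0.3913 / (0.35·0.3913 + 0.5·0.6087) ≈ 0.3103
After pressure gauge='out-of-range': P(faulty) = 0.85·0.3103 / (0.85·0.3103 + 0.3·0.6897) ≈ 0.5604
After temperature sensor='high': P(faulty) = 0.65·0.5604 / (0.65·0.5604 + 0.5·0.4396) ≈ 0.6237
After pressure gauge='out-of-range': P(faulty) = 0.85·0.6237 / (0.85·0.6237 + 0.3·0.3763) ≈ 0.8244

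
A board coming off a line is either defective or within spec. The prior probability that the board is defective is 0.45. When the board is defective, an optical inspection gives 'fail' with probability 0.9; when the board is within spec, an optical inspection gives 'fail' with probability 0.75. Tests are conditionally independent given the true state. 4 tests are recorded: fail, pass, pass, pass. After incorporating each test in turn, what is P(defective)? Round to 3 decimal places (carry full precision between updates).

Each posterior becomes the prior for the next update.
After 'fail': P(defective) = 0.9·0.4500 / (0.9·0.4500 + 0.75·0.5500) ≈ 0.4954
After 'pass': P(defective) = 0.1·0.4954 / (0.1·0.4954 + 0.25·0.5046) ≈ 0.2820
After 'pass': P(defective) = 0.1·0.2820 / (0.1·0.2820 + 0.25·0.7180) ≈ 0.1358
After 'pass': P(defective) = 0.1·0.1358 / (0.1·0.1358 + 0.25·0.8642) ≈ 0.0591

0.059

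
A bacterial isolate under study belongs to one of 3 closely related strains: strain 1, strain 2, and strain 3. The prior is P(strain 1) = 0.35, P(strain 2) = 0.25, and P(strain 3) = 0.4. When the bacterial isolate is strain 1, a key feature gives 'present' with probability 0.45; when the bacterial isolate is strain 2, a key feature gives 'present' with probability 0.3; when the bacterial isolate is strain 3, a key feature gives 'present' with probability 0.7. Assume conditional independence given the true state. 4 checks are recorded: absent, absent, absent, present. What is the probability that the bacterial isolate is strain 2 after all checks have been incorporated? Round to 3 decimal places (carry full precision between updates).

0.432

Each posterior becomes the prior for the next update.
After 'absent': normaliser = 0.55·0.3500 + 0.7·0.2500 + 0.3·0.4000; P(strain 1) ≈ 0.3949, P(strain 2) ≈ 0.3590, P(strain 3) ≈ 0.2462
After 'absent': normaliser = 0.55·0.3949 + 0.7·0.3590 + 0.3·0.2462; P(strain 1) ≈ 0.4005, P(strain 2) ≈ 0.4634, P(strain 3) ≈ 0.1362
After 'absent': normaliser = 0.55·0.4005 + 0.7·0.4634 + 0.3·0.1362; P(strain 1) ≈ 0.3762, P(strain 2) ≈ 0.5540, P(strain 3) ≈ 0.0698
After 'present': normaliser = 0.45·0.3762 + 0.3·0.5540 + 0.7·0.0698; P(strain 1) ≈ 0.4405, P(strain 2) ≈ 0.4324, P(strain 3) ≈ 0.1271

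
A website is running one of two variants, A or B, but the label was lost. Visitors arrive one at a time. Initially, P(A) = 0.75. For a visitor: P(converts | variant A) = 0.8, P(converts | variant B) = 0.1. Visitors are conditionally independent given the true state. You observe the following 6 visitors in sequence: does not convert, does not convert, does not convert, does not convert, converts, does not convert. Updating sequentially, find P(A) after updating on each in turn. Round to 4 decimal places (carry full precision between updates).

Each posterior becomes the prior for the next update.
After 'does not convert': P(A) = 0.2·0.7500 / (0.2·0.7500 + 0.9·0.2500) ≈ 0.4000
After 'does not convert': P(A) = 0.2·0.4000 / (0.2·0.4000 + 0.9·0.6000) ≈ 0.1290
After 'does not convert': P(A) = 0.2·0.1290 / (0.2·0.1290 + 0.9·0.8710) ≈ 0.0319
After 'does not convert': P(A) = 0.2·0.0319 / (0.2·0.0319 + 0.9·0.9681) ≈ 0.0073
After 'converts': P(A) = 0.8·0.0073 / (0.8·0.0073 + 0.1·0.9927) ≈ 0.0553
After 'does not convert': P(A) = 0.2·0.0553 / (0.2·0.0553 + 0.9·0.9447) ≈ 0.0128

0.0128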